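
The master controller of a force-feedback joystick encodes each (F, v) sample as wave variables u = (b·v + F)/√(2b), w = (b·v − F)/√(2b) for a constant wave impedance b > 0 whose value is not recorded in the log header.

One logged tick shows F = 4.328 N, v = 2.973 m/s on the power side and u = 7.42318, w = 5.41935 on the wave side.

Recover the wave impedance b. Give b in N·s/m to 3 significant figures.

u + w = 12.8425;  u + w = √(2b)·v, so √(2b) = 12.8425/2.973 = 4.3197.
b = (√(2b))²/2 = 18.6600/2 = 9.3300.
(Check via u − w = 2F/√(2b): u − w = 2.0038, 2F/√(2b) = 2.0038.)

b = 9.33 N·s/m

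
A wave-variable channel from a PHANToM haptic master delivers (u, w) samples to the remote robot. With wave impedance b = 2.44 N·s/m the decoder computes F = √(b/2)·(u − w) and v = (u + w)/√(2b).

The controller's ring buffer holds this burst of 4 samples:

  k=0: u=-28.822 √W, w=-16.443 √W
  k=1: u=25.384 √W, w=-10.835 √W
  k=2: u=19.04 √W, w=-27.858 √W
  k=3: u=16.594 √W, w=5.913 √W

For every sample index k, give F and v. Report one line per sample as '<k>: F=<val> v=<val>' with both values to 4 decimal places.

0: F=-13.6731 v=-20.4905
1: F=40.0052 v=6.5860
2: F=51.8005 v=-3.9917
3: F=11.7976 v=10.1884

k=0: u−w=-12.3790, u+w=-45.2650; √(b/2)=1.1045, √(2b)=2.2091; F=1.1045×(-12.379)=-13.6731, v=-45.2650/2.2091=-20.4905
k=1: u−w=36.2190, u+w=14.5490; √(b/2)=1.1045, √(2b)=2.2091; F=1.1045×36.219=40.0052, v=14.5490/2.2091=6.5860
k=2: u−w=46.8980, u+w=-8.8180; √(b/2)=1.1045, √(2b)=2.2091; F=1.1045×46.898=51.8005, v=-8.8180/2.2091=-3.9917
k=3: u−w=10.6810, u+w=22.5070; √(b/2)=1.1045, √(2b)=2.2091; F=1.1045×10.681=11.7976, v=22.5070/2.2091=10.1884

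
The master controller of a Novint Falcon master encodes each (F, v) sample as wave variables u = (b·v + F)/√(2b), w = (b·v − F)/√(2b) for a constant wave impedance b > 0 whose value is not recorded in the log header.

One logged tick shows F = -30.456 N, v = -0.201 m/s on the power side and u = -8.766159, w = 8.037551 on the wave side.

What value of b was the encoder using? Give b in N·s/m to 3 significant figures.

u + w = -0.728608;  u + w = √(2b)·v, so √(2b) = -0.728608/(-0.201) = 3.624915.
b = (√(2b))²/2 = 13.140012/2 = 6.570006.
(Check via u − w = 2F/√(2b): u − w = -16.803710, 2F/√(2b) = -16.803702.)

b = 6.57 N·s/m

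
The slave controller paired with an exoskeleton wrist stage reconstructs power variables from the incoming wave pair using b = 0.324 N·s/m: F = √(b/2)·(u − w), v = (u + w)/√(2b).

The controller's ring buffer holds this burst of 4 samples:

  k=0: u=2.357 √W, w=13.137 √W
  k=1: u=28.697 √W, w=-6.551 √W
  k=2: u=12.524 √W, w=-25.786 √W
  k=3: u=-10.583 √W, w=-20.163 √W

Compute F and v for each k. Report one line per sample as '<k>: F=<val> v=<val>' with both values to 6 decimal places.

0: F=-4.338866 v=19.247576
1: F=14.187046 v=27.511090
2: F=15.419478 v=-16.474852
3: F=3.855876 v=-38.194526

k=0: u−w=-10.780000, u+w=15.494000; √(b/2)=0.402492, √(2b)=0.804984; F=0.402492×(-10.78)=-4.338866, v=15.494000/0.804984=19.247576
k=1: u−w=35.248000, u+w=22.146000; √(b/2)=0.402492, √(2b)=0.804984; F=0.402492×35.248=14.187046, v=22.146000/0.804984=27.511090
k=2: u−w=38.310000, u+w=-13.262000; √(b/2)=0.402492, √(2b)=0.804984; F=0.402492×38.31=15.419478, v=-13.262000/0.804984=-16.474852
k=3: u−w=9.580000, u+w=-30.746000; √(b/2)=0.402492, √(2b)=0.804984; F=0.402492×9.58=3.855876, v=-30.746000/0.804984=-38.194526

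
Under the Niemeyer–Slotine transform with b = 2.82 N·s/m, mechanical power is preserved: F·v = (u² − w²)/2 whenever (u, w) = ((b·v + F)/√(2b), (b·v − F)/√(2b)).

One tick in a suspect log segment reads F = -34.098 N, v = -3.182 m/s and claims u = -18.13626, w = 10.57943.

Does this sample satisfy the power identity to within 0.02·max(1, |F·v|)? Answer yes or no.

yes

F·v = (-34.098)×(-3.182) = 108.4998 W.
(u² − w²)/2 = (328.9239 − 111.9243)/2 = 108.4998 W.
|Δ| = 0.0000;  2% of max(1, |F·v|) = 2.1700.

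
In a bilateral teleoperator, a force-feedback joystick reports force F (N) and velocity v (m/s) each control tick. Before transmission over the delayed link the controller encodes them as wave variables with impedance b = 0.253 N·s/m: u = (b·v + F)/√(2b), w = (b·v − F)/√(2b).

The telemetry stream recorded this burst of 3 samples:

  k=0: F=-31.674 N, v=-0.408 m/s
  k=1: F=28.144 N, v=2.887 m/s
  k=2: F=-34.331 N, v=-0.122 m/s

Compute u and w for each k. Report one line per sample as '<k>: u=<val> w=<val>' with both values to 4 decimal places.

k=0: b·v=0.253×(-0.408)=-0.1032; √(2b)=0.7113; u=(-0.1032+(-31.674))/0.7113=-44.6725, w=(-0.1032−(-31.674))/0.7113=44.3823
k=1: b·v=0.253×2.887=0.7304; √(2b)=0.7113; u=(0.7304+28.144)/0.7113=40.5918, w=(0.7304−28.144)/0.7113=-38.5381
k=2: b·v=0.253×(-0.122)=-0.0309; √(2b)=0.7113; u=(-0.0309+(-34.331))/0.7113=-48.3060, w=(-0.0309−(-34.331))/0.7113=48.2193

0: u=-44.6725 w=44.3823
1: u=40.5918 w=-38.5381
2: u=-48.3060 w=48.2193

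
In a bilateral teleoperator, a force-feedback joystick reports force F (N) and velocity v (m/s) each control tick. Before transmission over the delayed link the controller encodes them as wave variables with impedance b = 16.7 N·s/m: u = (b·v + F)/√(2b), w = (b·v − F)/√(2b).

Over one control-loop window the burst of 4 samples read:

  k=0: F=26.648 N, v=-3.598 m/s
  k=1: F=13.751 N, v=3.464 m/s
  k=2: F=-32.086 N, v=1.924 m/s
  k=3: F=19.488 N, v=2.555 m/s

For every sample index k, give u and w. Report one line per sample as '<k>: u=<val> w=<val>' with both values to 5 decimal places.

0: u=-5.78595 w=-15.00787
1: u=12.38907 w=7.63034
2: u=0.00775 w=11.11157
3: u=10.75507 w=4.01097

k=0: b·v=16.7×(-3.598)=-60.08660; √(2b)=5.77927; u=(-60.08660+26.648)/5.77927=-5.78595, w=(-60.08660−26.648)/5.77927=-15.00787
k=1: b·v=16.7×3.464=57.84880; √(2b)=5.77927; u=(57.84880+13.751)/5.77927=12.38907, w=(57.84880−13.751)/5.77927=7.63034
k=2: b·v=16.7×1.924=32.13080; √(2b)=5.77927; u=(32.13080+(-32.086))/5.77927=0.00775, w=(32.13080−(-32.086))/5.77927=11.11157
k=3: b·v=16.7×2.555=42.66850; √(2b)=5.77927; u=(42.66850+19.488)/5.77927=10.75507, w=(42.66850−19.488)/5.77927=4.01097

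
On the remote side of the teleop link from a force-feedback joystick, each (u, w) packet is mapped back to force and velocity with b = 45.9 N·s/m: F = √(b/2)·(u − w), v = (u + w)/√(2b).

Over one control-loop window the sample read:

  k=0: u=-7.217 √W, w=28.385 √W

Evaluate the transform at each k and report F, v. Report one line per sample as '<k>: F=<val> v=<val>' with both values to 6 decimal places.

0: F=-170.555505 v=2.209319

k=0: u−w=-35.602000, u+w=21.168000; √(b/2)=4.790616, √(2b)=9.581232; F=4.790616×(-35.602)=-170.555505, v=21.168000/9.581232=2.209319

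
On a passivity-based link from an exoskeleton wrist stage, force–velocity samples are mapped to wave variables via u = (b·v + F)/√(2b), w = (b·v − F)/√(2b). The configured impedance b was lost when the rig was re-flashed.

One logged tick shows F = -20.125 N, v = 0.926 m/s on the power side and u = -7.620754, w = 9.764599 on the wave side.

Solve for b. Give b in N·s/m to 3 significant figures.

u + w = 2.143845;  u + w = √(2b)·v, so √(2b) = 2.143845/0.926 = 2.315167.
b = (√(2b))²/2 = 5.360000/2 = 2.680000.
(Check via u − w = 2F/√(2b): u − w = -17.385353, 2F/√(2b) = -17.385352.)

b = 2.68 N·s/m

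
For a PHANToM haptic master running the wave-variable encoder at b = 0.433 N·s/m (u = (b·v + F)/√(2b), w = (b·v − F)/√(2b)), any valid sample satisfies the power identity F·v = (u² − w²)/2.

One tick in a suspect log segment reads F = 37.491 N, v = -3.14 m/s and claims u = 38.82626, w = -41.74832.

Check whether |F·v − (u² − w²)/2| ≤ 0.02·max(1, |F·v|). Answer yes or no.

F·v = 37.491×(-3.14) = -117.72174 W.
(u² − w²)/2 = (1507.47847 − 1742.92222)/2 = -117.72188 W.
|Δ| = 0.00014;  2% of max(1, |F·v|) = 2.35443.

yes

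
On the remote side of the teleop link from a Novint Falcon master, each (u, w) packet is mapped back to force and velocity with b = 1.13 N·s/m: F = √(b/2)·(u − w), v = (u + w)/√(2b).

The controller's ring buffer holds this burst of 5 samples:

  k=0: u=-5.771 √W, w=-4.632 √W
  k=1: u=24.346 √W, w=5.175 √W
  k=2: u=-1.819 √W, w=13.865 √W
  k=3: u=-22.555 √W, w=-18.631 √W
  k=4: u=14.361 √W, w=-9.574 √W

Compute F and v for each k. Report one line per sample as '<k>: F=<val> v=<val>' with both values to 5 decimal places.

k=0: u−w=-1.13900, u+w=-10.40300; √(b/2)=0.75166, √(2b)=1.50333; F=0.75166×(-1.139)=-0.85615, v=-10.40300/1.50333=-6.91997
k=1: u−w=19.17100, u+w=29.52100; √(b/2)=0.75166, √(2b)=1.50333; F=0.75166×19.171=14.41017, v=29.52100/1.50333=19.63708
k=2: u−w=-15.68400, u+w=12.04600; √(b/2)=0.75166, √(2b)=1.50333; F=0.75166×(-15.684)=-11.78911, v=12.04600/1.50333=8.01288
k=3: u−w=-3.92400, u+w=-41.18600; √(b/2)=0.75166, √(2b)=1.50333; F=0.75166×(-3.924)=-2.94953, v=-41.18600/1.50333=-27.39652
k=4: u−w=23.93500, u+w=4.78700; √(b/2)=0.75166, √(2b)=1.50333; F=0.75166×23.935=17.99110, v=4.78700/1.50333=3.18427

0: F=-0.85615 v=-6.91997
1: F=14.41017 v=19.63708
2: F=-11.78911 v=8.01288
3: F=-2.94953 v=-27.39652
4: F=17.99110 v=3.18427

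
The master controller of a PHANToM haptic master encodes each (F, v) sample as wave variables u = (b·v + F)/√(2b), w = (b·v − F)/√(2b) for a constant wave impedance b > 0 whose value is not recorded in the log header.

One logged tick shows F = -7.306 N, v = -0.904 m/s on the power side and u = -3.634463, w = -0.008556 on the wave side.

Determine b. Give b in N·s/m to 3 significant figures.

u + w = -3.643019;  u + w = √(2b)·v, so √(2b) = -3.643019/(-0.904) = 4.029888.
b = (√(2b))²/2 = 16.240000/2 = 8.120000.
(Check via u − w = 2F/√(2b): u − w = -3.625907, 2F/√(2b) = -3.625907.)

b = 8.12 N·s/m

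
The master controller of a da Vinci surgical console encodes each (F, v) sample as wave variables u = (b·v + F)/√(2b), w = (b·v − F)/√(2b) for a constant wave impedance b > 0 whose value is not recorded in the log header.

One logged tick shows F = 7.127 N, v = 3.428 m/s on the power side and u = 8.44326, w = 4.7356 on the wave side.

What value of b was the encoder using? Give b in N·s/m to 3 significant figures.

b = 7.39 N·s/m

u + w = 13.17886;  u + w = √(2b)·v, so √(2b) = 13.17886/3.428 = 3.84447.
b = (√(2b))²/2 = 14.77999/2 = 7.38999.
(Check via u − w = 2F/√(2b): u − w = 3.70766, 2F/√(2b) = 3.70766.)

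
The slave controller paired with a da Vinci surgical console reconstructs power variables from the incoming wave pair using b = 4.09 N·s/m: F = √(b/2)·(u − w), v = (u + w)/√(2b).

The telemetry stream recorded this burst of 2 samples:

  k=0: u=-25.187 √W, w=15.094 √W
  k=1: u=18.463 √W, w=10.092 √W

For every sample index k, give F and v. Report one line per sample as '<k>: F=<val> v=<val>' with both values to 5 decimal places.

0: F=-57.60324 v=-3.52893
1: F=11.97082 v=9.98402

k=0: u−w=-40.28100, u+w=-10.09300; √(b/2)=1.43003, √(2b)=2.86007; F=1.43003×(-40.281)=-57.60324, v=-10.09300/2.86007=-3.52893
k=1: u−w=8.37100, u+w=28.55500; √(b/2)=1.43003, √(2b)=2.86007; F=1.43003×8.371=11.97082, v=28.55500/2.86007=9.98402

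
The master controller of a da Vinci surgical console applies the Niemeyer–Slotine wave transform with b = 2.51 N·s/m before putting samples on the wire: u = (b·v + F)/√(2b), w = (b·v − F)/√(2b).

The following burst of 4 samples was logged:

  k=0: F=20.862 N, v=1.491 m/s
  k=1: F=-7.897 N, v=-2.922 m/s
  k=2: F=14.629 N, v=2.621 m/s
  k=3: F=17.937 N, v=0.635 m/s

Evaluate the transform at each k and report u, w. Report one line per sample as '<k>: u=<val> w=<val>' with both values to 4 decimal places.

k=0: b·v=2.51×1.491=3.7424; √(2b)=2.2405; u=(3.7424+20.862)/2.2405=10.9815, w=(3.7424−20.862)/2.2405=-7.6408
k=1: b·v=2.51×(-2.922)=-7.3342; √(2b)=2.2405; u=(-7.3342+(-7.897))/2.2405=-6.7980, w=(-7.3342−(-7.897))/2.2405=0.2512
k=2: b·v=2.51×2.621=6.5787; √(2b)=2.2405; u=(6.5787+14.629)/2.2405=9.4655, w=(6.5787−14.629)/2.2405=-3.5930
k=3: b·v=2.51×0.635=1.5938; √(2b)=2.2405; u=(1.5938+17.937)/2.2405=8.7170, w=(1.5938−17.937)/2.2405=-7.2943

0: u=10.9815 w=-7.6408
1: u=-6.7980 w=0.2512
2: u=9.4655 w=-3.5930
3: u=8.7170 w=-7.2943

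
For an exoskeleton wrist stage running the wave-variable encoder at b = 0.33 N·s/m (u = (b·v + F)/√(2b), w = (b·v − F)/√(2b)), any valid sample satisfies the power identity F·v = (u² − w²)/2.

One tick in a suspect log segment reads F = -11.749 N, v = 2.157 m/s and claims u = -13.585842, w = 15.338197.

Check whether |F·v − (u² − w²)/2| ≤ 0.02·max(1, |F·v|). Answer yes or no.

F·v = (-11.749)×2.157 = -25.342593 W.
(u² − w²)/2 = (184.575103 − 235.260287)/2 = -25.342592 W.
|Δ| = 0.000001;  2% of max(1, |F·v|) = 0.506852.

yes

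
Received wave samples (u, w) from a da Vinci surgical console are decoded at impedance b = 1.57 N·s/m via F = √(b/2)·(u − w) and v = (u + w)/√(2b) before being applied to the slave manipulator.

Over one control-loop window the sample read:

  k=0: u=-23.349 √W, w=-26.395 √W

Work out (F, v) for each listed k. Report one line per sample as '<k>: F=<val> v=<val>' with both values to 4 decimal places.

k=0: u−w=3.0460, u+w=-49.7440; √(b/2)=0.8860, √(2b)=1.7720; F=0.8860×3.046=2.6988, v=-49.7440/1.7720=-28.0722

0: F=2.6988 v=-28.0722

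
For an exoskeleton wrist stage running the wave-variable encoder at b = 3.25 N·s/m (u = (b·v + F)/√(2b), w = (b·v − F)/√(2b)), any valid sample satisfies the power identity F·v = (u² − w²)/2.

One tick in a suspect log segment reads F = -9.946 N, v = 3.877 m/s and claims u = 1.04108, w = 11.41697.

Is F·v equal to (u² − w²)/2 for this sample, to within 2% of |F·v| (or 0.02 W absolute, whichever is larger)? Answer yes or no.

no

F·v = (-9.946)×3.877 = -38.5606 W.
(u² − w²)/2 = (1.0838 − 130.3472)/2 = -64.6317 W.
|Δ| = 26.0710;  2% of max(1, |F·v|) = 0.7712.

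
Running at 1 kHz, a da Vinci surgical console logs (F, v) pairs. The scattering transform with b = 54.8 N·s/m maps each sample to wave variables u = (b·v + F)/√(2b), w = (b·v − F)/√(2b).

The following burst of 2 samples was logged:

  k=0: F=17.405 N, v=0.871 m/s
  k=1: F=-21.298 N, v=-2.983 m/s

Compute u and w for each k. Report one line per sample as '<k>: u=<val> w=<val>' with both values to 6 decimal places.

0: u=6.221777 w=2.896723
1: u=-17.648903 w=-13.580129

k=0: b·v=54.8×0.871=47.730800; √(2b)=10.469002; u=(47.730800+17.405)/10.469002=6.221777, w=(47.730800−17.405)/10.469002=2.896723
k=1: b·v=54.8×(-2.983)=-163.468400; √(2b)=10.469002; u=(-163.468400+(-21.298))/10.469002=-17.648903, w=(-163.468400−(-21.298))/10.469002=-13.580129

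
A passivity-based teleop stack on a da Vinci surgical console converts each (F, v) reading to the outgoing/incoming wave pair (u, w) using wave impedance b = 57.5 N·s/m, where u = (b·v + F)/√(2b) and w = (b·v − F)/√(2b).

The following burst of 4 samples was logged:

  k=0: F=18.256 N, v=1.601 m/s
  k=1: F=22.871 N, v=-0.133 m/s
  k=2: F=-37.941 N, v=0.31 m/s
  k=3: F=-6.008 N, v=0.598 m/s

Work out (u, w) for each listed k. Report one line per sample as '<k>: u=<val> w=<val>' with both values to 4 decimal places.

k=0: b·v=57.5×1.601=92.0575; √(2b)=10.7238; u=(92.0575+18.256)/10.7238=10.2868, w=(92.0575−18.256)/10.7238=6.8820
k=1: b·v=57.5×(-0.133)=-7.6475; √(2b)=10.7238; u=(-7.6475+22.871)/10.7238=1.4196, w=(-7.6475−22.871)/10.7238=-2.8459
k=2: b·v=57.5×0.31=17.8250; √(2b)=10.7238; u=(17.8250+(-37.941))/10.7238=-1.8758, w=(17.8250−(-37.941))/10.7238=5.2002
k=3: b·v=57.5×0.598=34.3850; √(2b)=10.7238; u=(34.3850+(-6.008))/10.7238=2.6462, w=(34.3850−(-6.008))/10.7238=3.7667

0: u=10.2868 w=6.8820
1: u=1.4196 w=-2.8459
2: u=-1.8758 w=5.2002
3: u=2.6462 w=3.7667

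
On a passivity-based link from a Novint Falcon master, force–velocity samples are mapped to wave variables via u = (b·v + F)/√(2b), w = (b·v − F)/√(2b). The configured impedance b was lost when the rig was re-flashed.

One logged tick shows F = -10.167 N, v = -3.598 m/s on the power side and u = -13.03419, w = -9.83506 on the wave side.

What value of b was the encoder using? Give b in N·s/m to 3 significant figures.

b = 20.2 N·s/m

u + w = -22.8693;  u + w = √(2b)·v, so √(2b) = -22.8693/(-3.598) = 6.3561.
b = (√(2b))²/2 = 40.4000/2 = 20.2000.
(Check via u − w = 2F/√(2b): u − w = -3.1991, 2F/√(2b) = -3.1991.)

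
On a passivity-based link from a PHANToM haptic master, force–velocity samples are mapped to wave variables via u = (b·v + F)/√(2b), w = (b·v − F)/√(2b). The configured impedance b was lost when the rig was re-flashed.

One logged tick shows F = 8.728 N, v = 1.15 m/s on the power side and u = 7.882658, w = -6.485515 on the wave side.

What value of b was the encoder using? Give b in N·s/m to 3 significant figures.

u + w = 1.397143;  u + w = √(2b)·v, so √(2b) = 1.397143/1.15 = 1.214907.
b = (√(2b))²/2 = 1.475999/2 = 0.737999.
(Check via u − w = 2F/√(2b): u − w = 14.368173, 2F/√(2b) = 14.368178.)

b = 0.738 N·s/m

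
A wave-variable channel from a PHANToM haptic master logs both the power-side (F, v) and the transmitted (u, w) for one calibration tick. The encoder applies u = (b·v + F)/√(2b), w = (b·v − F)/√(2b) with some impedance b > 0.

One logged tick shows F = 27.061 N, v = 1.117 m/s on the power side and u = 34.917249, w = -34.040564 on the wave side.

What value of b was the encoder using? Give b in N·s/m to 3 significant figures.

b = 0.308 N·s/m

u + w = 0.876685;  u + w = √(2b)·v, so √(2b) = 0.876685/1.117 = 0.784857.
b = (√(2b))²/2 = 0.616000/2 = 0.308000.
(Check via u − w = 2F/√(2b): u − w = 68.957813, 2F/√(2b) = 68.957806.)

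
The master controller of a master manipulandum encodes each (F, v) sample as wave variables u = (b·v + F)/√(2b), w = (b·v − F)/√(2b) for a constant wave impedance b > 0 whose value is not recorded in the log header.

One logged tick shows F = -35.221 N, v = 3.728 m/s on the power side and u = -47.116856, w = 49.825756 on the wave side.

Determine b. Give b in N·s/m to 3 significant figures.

u + w = 2.708900;  u + w = √(2b)·v, so √(2b) = 2.708900/3.728 = 0.726636.
b = (√(2b))²/2 = 0.528000/2 = 0.264000.
(Check via u − w = 2F/√(2b): u − w = -96.942612, 2F/√(2b) = -96.942588.)

b = 0.264 N·s/m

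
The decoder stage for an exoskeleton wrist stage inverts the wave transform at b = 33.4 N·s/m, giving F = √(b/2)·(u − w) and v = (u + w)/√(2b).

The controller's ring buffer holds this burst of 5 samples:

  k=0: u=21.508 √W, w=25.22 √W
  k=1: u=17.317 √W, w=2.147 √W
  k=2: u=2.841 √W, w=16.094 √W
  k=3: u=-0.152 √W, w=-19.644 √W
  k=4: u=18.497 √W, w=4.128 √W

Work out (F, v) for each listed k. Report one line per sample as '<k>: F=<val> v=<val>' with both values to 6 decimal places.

0: F=-15.169323 v=5.717273
1: F=61.993166 v=2.381463
2: F=-54.159224 v=2.316739
3: F=79.655293 v=-2.422084
4: F=58.719829 v=2.768218

k=0: u−w=-3.712000, u+w=46.728000; √(b/2)=4.086563, √(2b)=8.173127; F=4.086563×(-3.712)=-15.169323, v=46.728000/8.173127=5.717273
k=1: u−w=15.170000, u+w=19.464000; √(b/2)=4.086563, √(2b)=8.173127; F=4.086563×15.17=61.993166, v=19.464000/8.173127=2.381463
k=2: u−w=-13.253000, u+w=18.935000; √(b/2)=4.086563, √(2b)=8.173127; F=4.086563×(-13.253)=-54.159224, v=18.935000/8.173127=2.316739
k=3: u−w=19.492000, u+w=-19.796000; √(b/2)=4.086563, √(2b)=8.173127; F=4.086563×19.492=79.655293, v=-19.796000/8.173127=-2.422084
k=4: u−w=14.369000, u+w=22.625000; √(b/2)=4.086563, √(2b)=8.173127; F=4.086563×14.369=58.719829, v=22.625000/8.173127=2.768218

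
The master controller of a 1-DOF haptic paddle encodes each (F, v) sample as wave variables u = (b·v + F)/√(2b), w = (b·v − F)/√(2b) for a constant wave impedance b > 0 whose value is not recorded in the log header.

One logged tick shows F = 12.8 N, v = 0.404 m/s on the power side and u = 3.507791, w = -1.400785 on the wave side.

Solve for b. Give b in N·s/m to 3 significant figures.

b = 13.6 N·s/m

u + w = 2.107006;  u + w = √(2b)·v, so √(2b) = 2.107006/0.404 = 5.215361.
b = (√(2b))²/2 = 27.199994/2 = 13.599997.
(Check via u − w = 2F/√(2b): u − w = 4.908576, 2F/√(2b) = 4.908576.)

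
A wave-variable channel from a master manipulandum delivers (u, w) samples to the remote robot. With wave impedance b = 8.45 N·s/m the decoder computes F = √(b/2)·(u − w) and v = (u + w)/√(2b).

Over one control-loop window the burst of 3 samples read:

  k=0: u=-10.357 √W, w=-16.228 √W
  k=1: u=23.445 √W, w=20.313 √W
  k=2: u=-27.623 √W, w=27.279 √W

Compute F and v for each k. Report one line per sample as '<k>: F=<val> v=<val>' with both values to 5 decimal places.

k=0: u−w=5.87100, u+w=-26.58500; √(b/2)=2.05548, √(2b)=4.11096; F=2.05548×5.871=12.06773, v=-26.58500/4.11096=-6.46686
k=1: u−w=3.13200, u+w=43.75800; √(b/2)=2.05548, √(2b)=4.11096; F=2.05548×3.132=6.43776, v=43.75800/4.11096=10.64423
k=2: u−w=-54.90200, u+w=-0.34400; √(b/2)=2.05548, √(2b)=4.11096; F=2.05548×(-54.902)=-112.84999, v=-0.34400/4.11096=-0.08368

0: F=12.06773 v=-6.46686
1: F=6.43776 v=10.64423
2: F=-112.84999 v=-0.08368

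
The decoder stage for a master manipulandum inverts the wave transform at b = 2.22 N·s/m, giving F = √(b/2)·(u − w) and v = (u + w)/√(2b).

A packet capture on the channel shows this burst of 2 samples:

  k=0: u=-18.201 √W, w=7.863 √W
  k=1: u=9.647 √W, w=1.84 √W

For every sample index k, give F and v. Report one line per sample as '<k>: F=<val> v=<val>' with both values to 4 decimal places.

k=0: u−w=-26.0640, u+w=-10.3380; √(b/2)=1.0536, √(2b)=2.1071; F=1.0536×(-26.064)=-27.4601, v=-10.3380/2.1071=-4.9062
k=1: u−w=7.8070, u+w=11.4870; √(b/2)=1.0536, √(2b)=2.1071; F=1.0536×7.807=8.2252, v=11.4870/2.1071=5.4515

0: F=-27.4601 v=-4.9062
1: F=8.2252 v=5.4515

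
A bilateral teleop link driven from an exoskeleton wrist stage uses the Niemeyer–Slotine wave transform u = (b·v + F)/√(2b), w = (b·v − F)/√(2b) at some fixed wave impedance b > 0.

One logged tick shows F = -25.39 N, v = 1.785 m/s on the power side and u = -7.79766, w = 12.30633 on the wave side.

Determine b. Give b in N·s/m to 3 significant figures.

u + w = 4.5087;  u + w = √(2b)·v, so √(2b) = 4.5087/1.785 = 2.5259.
b = (√(2b))²/2 = 6.3800/2 = 3.1900.
(Check via u − w = 2F/√(2b): u − w = -20.1040, 2F/√(2b) = -20.1040.)

b = 3.19 N·s/m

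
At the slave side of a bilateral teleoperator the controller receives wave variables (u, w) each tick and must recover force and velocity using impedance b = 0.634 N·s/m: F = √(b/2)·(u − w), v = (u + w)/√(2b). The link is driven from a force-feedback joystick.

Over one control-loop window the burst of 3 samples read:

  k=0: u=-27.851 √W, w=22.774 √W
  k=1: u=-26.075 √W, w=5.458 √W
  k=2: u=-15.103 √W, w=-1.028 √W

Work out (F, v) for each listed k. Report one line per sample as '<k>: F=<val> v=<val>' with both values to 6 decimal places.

0: F=-28.503269 v=-4.508661
1: F=-17.753947 v=-18.309051
2: F=-7.924612 v=-14.325232

k=0: u−w=-50.625000, u+w=-5.077000; √(b/2)=0.563028, √(2b)=1.126055; F=0.563028×(-50.625)=-28.503269, v=-5.077000/1.126055=-4.508661
k=1: u−w=-31.533000, u+w=-20.617000; √(b/2)=0.563028, √(2b)=1.126055; F=0.563028×(-31.533)=-17.753947, v=-20.617000/1.126055=-18.309051
k=2: u−w=-14.075000, u+w=-16.131000; √(b/2)=0.563028, √(2b)=1.126055; F=0.563028×(-14.075)=-7.924612, v=-16.131000/1.126055=-14.325232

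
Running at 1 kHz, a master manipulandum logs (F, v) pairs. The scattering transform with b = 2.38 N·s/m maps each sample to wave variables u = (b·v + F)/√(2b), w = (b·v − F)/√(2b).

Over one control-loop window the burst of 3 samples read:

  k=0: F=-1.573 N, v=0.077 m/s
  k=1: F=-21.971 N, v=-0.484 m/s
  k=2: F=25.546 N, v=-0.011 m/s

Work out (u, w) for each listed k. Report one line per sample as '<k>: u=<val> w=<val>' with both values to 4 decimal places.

0: u=-0.6370 w=0.8050
1: u=-10.5984 w=9.5424
2: u=11.6970 w=-11.7210

k=0: b·v=2.38×0.077=0.1833; √(2b)=2.1817; u=(0.1833+(-1.573))/2.1817=-0.6370, w=(0.1833−(-1.573))/2.1817=0.8050
k=1: b·v=2.38×(-0.484)=-1.1519; √(2b)=2.1817; u=(-1.1519+(-21.971))/2.1817=-10.5984, w=(-1.1519−(-21.971))/2.1817=9.5424
k=2: b·v=2.38×(-0.011)=-0.0262; √(2b)=2.1817; u=(-0.0262+25.546)/2.1817=11.6970, w=(-0.0262−25.546)/2.1817=-11.7210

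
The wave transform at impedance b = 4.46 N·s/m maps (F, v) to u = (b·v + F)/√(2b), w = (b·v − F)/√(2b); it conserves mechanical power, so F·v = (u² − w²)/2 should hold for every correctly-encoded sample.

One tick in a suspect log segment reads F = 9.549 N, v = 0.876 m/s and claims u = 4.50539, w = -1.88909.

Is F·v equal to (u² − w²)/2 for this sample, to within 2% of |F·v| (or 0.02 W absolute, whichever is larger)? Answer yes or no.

yes

F·v = 9.549×0.876 = 8.36492 W.
(u² − w²)/2 = (20.29854 − 3.56866)/2 = 8.36494 W.
|Δ| = 0.00002;  2% of max(1, |F·v|) = 0.16730.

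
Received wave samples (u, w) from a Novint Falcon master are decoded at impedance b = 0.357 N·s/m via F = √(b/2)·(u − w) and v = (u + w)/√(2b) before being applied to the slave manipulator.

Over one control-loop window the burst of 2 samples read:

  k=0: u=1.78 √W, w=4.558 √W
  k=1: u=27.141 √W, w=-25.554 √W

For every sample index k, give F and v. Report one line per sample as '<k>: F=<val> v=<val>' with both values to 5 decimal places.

0: F=-1.17368 v=7.50072
1: F=22.26325 v=1.87814

k=0: u−w=-2.77800, u+w=6.33800; √(b/2)=0.42249, √(2b)=0.84499; F=0.42249×(-2.778)=-1.17368, v=6.33800/0.84499=7.50072
k=1: u−w=52.69500, u+w=1.58700; √(b/2)=0.42249, √(2b)=0.84499; F=0.42249×52.695=22.26325, v=1.58700/0.84499=1.87814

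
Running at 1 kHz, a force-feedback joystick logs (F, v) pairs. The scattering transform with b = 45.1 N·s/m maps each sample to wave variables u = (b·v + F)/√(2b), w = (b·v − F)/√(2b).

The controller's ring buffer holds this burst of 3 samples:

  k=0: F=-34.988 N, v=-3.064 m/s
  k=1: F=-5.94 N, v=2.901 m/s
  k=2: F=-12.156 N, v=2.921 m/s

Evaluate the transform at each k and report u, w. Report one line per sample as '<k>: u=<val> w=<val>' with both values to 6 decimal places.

k=0: b·v=45.1×(-3.064)=-138.186400; √(2b)=9.497368; u=(-138.186400+(-34.988))/9.497368=-18.233936, w=(-138.186400−(-34.988))/9.497368=-10.866000
k=1: b·v=45.1×2.901=130.835100; √(2b)=9.497368; u=(130.835100+(-5.94))/9.497368=13.150496, w=(130.835100−(-5.94))/9.497368=14.401369
k=2: b·v=45.1×2.921=131.737100; √(2b)=9.497368; u=(131.737100+(-12.156))/9.497368=12.590972, w=(131.737100−(-12.156))/9.497368=15.150840

0: u=-18.233936 w=-10.866000
1: u=13.150496 w=14.401369
2: u=12.590972 w=15.150840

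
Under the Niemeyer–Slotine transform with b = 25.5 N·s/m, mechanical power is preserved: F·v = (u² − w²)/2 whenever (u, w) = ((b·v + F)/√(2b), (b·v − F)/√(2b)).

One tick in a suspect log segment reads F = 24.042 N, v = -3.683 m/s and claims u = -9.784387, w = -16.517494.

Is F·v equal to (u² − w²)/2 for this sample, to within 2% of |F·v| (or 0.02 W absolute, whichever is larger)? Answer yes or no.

yes

F·v = 24.042×(-3.683) = -88.546686 W.
(u² − w²)/2 = (95.734229 − 272.827608)/2 = -88.546690 W.
|Δ| = 0.000004;  2% of max(1, |F·v|) = 1.770934.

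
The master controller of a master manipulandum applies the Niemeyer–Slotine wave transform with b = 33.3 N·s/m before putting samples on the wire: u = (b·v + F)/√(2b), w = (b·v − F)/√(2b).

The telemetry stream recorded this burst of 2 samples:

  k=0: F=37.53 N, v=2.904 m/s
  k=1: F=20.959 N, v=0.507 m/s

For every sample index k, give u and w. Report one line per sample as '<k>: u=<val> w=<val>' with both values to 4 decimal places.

k=0: b·v=33.3×2.904=96.7032; √(2b)=8.1609; u=(96.7032+37.53)/8.1609=16.4484, w=(96.7032−37.53)/8.1609=7.2508
k=1: b·v=33.3×0.507=16.8831; √(2b)=8.1609; u=(16.8831+20.959)/8.1609=4.6370, w=(16.8831−20.959)/8.1609=-0.4994

0: u=16.4484 w=7.2508
1: u=4.6370 w=-0.4994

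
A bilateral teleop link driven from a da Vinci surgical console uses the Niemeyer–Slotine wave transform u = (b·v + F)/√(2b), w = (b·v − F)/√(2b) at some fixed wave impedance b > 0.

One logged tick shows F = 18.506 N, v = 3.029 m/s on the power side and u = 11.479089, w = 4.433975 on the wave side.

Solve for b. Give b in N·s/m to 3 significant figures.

b = 13.8 N·s/m

u + w = 15.913064;  u + w = √(2b)·v, so √(2b) = 15.913064/3.029 = 5.253570.
b = (√(2b))²/2 = 27.599999/2 = 13.800000.
(Check via u − w = 2F/√(2b): u − w = 7.045114, 2F/√(2b) = 7.045114.)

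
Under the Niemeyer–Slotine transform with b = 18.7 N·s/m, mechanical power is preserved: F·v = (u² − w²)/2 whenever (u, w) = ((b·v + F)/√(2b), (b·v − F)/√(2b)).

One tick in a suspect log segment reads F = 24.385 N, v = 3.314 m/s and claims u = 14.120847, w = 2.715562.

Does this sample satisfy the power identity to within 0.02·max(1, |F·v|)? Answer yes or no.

no

F·v = 24.385×3.314 = 80.811890 W.
(u² − w²)/2 = (199.398320 − 7.374277)/2 = 96.012022 W.
|Δ| = 15.200132;  2% of max(1, |F·v|) = 1.616238.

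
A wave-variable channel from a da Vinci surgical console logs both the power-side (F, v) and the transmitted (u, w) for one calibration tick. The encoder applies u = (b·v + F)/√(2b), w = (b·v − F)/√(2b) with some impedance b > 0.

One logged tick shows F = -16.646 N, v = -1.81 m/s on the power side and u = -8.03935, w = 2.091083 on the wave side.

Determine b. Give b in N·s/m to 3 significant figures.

u + w = -5.948267;  u + w = √(2b)·v, so √(2b) = -5.948267/(-1.81) = 3.286335.
b = (√(2b))²/2 = 10.800000/2 = 5.400000.
(Check via u − w = 2F/√(2b): u − w = -10.130433, 2F/√(2b) = -10.130433.)

b = 5.4 N·s/m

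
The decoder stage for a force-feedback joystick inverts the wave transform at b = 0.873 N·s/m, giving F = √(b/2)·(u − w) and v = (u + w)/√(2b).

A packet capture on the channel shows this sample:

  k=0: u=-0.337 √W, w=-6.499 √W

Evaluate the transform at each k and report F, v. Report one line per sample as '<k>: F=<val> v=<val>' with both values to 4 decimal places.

0: F=4.0711 v=-5.1734

k=0: u−w=6.1620, u+w=-6.8360; √(b/2)=0.6607, √(2b)=1.3214; F=0.6607×6.162=4.0711, v=-6.8360/1.3214=-5.1734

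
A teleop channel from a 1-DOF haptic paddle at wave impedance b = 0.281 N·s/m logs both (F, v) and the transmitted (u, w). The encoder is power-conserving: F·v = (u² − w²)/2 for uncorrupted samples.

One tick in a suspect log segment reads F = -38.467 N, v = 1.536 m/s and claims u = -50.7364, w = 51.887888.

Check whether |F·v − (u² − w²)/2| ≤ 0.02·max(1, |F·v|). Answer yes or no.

yes

F·v = (-38.467)×1.536 = -59.085312 W.
(u² − w²)/2 = (2574.182285 − 2692.352921)/2 = -59.085318 W.
|Δ| = 0.000006;  2% of max(1, |F·v|) = 1.181706.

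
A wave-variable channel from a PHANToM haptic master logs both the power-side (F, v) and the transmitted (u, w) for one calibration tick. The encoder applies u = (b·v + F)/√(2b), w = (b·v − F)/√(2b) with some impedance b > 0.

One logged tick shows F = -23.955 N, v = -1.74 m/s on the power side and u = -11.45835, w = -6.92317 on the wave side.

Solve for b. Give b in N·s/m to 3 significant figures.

u + w = -18.3815;  u + w = √(2b)·v, so √(2b) = -18.3815/(-1.74) = 10.5641.
b = (√(2b))²/2 = 111.6000/2 = 55.8000.
(Check via u − w = 2F/√(2b): u − w = -4.5352, 2F/√(2b) = -4.5352.)

b = 55.8 N·s/m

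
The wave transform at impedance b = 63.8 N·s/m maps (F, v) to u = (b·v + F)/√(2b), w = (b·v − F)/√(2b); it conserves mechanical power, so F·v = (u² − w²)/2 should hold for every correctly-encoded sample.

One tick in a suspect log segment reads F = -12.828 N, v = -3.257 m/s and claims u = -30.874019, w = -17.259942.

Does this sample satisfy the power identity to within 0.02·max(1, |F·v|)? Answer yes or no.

no

F·v = (-12.828)×(-3.257) = 41.780796 W.
(u² − w²)/2 = (953.205049 − 297.905598)/2 = 327.649726 W.
|Δ| = 285.868930;  2% of max(1, |F·v|) = 0.835616.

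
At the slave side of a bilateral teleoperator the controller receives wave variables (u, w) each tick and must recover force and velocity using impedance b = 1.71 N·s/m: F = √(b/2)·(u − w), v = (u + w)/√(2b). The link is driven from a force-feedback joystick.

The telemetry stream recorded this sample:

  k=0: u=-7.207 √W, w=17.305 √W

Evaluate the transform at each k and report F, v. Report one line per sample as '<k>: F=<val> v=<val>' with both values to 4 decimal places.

0: F=-22.6653 v=5.4604

k=0: u−w=-24.5120, u+w=10.0980; √(b/2)=0.9247, √(2b)=1.8493; F=0.9247×(-24.512)=-22.6653, v=10.0980/1.8493=5.4604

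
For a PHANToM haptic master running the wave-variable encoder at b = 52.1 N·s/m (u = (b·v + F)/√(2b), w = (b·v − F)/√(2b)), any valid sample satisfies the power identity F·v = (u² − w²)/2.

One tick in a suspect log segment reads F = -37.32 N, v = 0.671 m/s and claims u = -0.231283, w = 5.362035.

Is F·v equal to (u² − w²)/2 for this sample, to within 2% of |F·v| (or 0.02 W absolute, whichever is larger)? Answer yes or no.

no

F·v = (-37.32)×0.671 = -25.041720 W.
(u² − w²)/2 = (0.053492 − 28.751419)/2 = -14.348964 W.
|Δ| = 10.692756;  2% of max(1, |F·v|) = 0.500834.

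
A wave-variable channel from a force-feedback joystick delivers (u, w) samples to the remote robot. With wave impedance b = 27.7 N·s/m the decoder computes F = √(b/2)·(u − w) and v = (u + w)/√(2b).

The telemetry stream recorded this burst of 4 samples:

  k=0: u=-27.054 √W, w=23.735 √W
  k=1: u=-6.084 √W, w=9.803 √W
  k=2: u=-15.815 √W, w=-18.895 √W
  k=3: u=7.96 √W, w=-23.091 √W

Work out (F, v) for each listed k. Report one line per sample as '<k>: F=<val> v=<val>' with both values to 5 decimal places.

0: F=-189.01425 v=-0.44592
1: F=-59.12440 v=0.49966
2: F=11.46240 v=-4.66337
3: F=115.55812 v=-2.03288

k=0: u−w=-50.78900, u+w=-3.31900; √(b/2)=3.72156, √(2b)=7.44312; F=3.72156×(-50.789)=-189.01425, v=-3.31900/7.44312=-0.44592
k=1: u−w=-15.88700, u+w=3.71900; √(b/2)=3.72156, √(2b)=7.44312; F=3.72156×(-15.887)=-59.12440, v=3.71900/7.44312=0.49966
k=2: u−w=3.08000, u+w=-34.71000; √(b/2)=3.72156, √(2b)=7.44312; F=3.72156×3.08=11.46240, v=-34.71000/7.44312=-4.66337
k=3: u−w=31.05100, u+w=-15.13100; √(b/2)=3.72156, √(2b)=7.44312; F=3.72156×31.051=115.55812, v=-15.13100/7.44312=-2.03288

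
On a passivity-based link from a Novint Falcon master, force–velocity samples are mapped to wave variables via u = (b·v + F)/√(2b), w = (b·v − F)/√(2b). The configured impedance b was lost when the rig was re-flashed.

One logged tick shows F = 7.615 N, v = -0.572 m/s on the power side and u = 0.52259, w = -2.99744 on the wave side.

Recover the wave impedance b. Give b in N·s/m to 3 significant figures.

b = 9.36 N·s/m

u + w = -2.47485;  u + w = √(2b)·v, so √(2b) = -2.47485/(-0.572) = 4.32666.
b = (√(2b))²/2 = 18.71999/2 = 9.36000.
(Check via u − w = 2F/√(2b): u − w = 3.52003, 2F/√(2b) = 3.52004.)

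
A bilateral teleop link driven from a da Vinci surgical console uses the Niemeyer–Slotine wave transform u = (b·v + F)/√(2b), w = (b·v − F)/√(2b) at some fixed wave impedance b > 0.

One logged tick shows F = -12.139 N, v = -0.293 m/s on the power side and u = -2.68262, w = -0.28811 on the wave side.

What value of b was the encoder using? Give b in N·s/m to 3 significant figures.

u + w = -2.97073;  u + w = √(2b)·v, so √(2b) = -2.97073/(-0.293) = 10.13901.
b = (√(2b))²/2 = 102.79953/2 = 51.39976.
(Check via u − w = 2F/√(2b): u − w = -2.39451, 2F/√(2b) = -2.39451.)

b = 51.4 N·s/m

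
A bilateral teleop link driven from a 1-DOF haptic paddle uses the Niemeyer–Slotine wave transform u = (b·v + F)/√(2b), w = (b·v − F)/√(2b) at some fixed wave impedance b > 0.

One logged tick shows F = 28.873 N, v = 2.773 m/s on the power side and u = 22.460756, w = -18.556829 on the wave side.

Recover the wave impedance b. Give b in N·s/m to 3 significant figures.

u + w = 3.903927;  u + w = √(2b)·v, so √(2b) = 3.903927/2.773 = 1.407835.
b = (√(2b))²/2 = 1.982000/2 = 0.991000.
(Check via u − w = 2F/√(2b): u − w = 41.017585, 2F/√(2b) = 41.017585.)

b = 0.991 N·s/m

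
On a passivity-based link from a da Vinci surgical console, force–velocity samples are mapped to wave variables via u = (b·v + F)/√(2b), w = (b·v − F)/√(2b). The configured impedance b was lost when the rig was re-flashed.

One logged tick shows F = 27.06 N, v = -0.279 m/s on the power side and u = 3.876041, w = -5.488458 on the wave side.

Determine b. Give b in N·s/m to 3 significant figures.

b = 16.7 N·s/m

u + w = -1.612417;  u + w = √(2b)·v, so √(2b) = -1.612417/(-0.279) = 5.779272.
b = (√(2b))²/2 = 33.399989/2 = 16.699995.
(Check via u − w = 2F/√(2b): u − w = 9.364499, 2F/√(2b) = 9.364501.)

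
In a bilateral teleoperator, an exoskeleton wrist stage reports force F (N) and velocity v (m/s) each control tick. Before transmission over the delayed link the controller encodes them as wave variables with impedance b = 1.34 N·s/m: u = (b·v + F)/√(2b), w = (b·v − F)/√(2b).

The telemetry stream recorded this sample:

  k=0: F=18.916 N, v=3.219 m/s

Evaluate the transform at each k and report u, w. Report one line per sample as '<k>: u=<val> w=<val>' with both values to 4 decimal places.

k=0: b·v=1.34×3.219=4.3135; √(2b)=1.6371; u=(4.3135+18.916)/1.6371=14.1897, w=(4.3135−18.916)/1.6371=-8.9199

0: u=14.1897 w=-8.9199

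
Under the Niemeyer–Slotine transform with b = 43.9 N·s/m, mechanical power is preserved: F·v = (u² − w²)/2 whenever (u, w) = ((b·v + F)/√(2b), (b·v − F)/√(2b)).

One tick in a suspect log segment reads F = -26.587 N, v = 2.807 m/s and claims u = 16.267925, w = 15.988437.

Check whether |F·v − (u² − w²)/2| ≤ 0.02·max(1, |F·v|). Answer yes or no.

F·v = (-26.587)×2.807 = -74.629709 W.
(u² − w²)/2 = (264.645384 − 255.630118)/2 = 4.507633 W.
|Δ| = 79.137342;  2% of max(1, |F·v|) = 1.492594.

no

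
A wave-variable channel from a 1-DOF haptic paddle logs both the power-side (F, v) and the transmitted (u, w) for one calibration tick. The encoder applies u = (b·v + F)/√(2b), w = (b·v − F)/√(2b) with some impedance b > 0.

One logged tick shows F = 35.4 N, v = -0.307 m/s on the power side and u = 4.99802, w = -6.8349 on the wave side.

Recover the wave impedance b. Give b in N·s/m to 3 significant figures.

b = 17.9 N·s/m

u + w = -1.8369;  u + w = √(2b)·v, so √(2b) = -1.8369/(-0.307) = 5.9833.
b = (√(2b))²/2 = 35.8001/2 = 17.9001.
(Check via u − w = 2F/√(2b): u − w = 11.8329, 2F/√(2b) = 11.8329.)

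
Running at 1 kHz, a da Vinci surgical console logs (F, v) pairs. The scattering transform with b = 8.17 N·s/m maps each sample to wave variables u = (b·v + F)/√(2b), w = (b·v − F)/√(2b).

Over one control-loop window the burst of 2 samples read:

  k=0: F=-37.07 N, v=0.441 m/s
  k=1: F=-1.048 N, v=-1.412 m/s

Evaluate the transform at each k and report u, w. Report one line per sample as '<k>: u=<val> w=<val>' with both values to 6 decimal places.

0: u=-8.279253 w=10.061897
1: u=-3.113107 w=-2.594587

k=0: b·v=8.17×0.441=3.602970; √(2b)=4.042277; u=(3.602970+(-37.07))/4.042277=-8.279253, w=(3.602970−(-37.07))/4.042277=10.061897
k=1: b·v=8.17×(-1.412)=-11.536040; √(2b)=4.042277; u=(-11.536040+(-1.048))/4.042277=-3.113107, w=(-11.536040−(-1.048))/4.042277=-2.594587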